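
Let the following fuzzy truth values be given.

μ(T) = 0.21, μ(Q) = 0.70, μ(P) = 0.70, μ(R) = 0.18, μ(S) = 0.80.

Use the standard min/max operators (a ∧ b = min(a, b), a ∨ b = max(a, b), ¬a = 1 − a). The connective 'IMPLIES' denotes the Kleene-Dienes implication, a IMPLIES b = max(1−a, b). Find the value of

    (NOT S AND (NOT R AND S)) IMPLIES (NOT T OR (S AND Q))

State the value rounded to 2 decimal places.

0.80

NOT S = 1 − 0.80 = 0.20
NOT R = 1 − 0.18 = 0.82
NOT R AND S = min(a, b) on (0.82, 0.80) = 0.80
NOT S AND (NOT R AND S) = min(a, b) on (0.20, 0.80) = 0.20
NOT T = 1 − 0.21 = 0.79
S AND Q = min(a, b) on (0.80, 0.70) = 0.70
NOT T OR (S AND Q) = max(a, b) on (0.79, 0.70) = 0.79
(NOT S AND (NOT R AND S)) IMPLIES (NOT T OR (S AND Q))  [Kleene-Dienes: max(1−a, b)] with a=0.20, b=0.79 → 0.80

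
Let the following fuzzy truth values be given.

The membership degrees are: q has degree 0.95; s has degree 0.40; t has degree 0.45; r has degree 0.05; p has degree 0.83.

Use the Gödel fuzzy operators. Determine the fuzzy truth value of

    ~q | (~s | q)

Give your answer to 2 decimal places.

0.95

~q = 1 − 0.95 = 0.05
~s = 1 − 0.40 = 0.60
~s | q = max(a, b) on (0.60, 0.95) = 0.95
~q | (~s | q) = max(a, b) on (0.05, 0.95) = 0.95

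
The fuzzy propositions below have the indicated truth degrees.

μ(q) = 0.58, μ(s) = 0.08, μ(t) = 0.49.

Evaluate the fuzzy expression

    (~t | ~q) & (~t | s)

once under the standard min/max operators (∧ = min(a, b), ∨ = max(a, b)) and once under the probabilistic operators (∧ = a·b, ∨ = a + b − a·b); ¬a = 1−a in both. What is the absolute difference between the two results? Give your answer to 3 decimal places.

0.117

Under standard min/max:
  ~t = 1 − 0.49 = 0.51
  ~q = 1 − 0.58 = 0.42
  ~t | ~q = max(a, b) on (0.51, 0.42) = 0.51
  ~t = 1 − 0.49 = 0.51
  ~t | s = max(a, b) on (0.51, 0.08) = 0.51
  (~t | ~q) & (~t | s) = min(a, b) on (0.51, 0.51) = 0.51
  → value = 0.5100
Under probabilistic:
  ~t = 1 − 0.4900 = 0.5100
  ~q = 1 − 0.5800 = 0.4200
  ~t | ~q = a + b − a·b on (0.5100, 0.4200) = 0.7158
  ~t = 1 − 0.4900 = 0.5100
  ~t | s = a + b − a·b on (0.5100, 0.0800) = 0.5492
  (~t | ~q) & (~t | s) = a·b on (0.7158, 0.5492) = 0.3931
  → value = 0.3931
|0.5100 − 0.3931| = 0.117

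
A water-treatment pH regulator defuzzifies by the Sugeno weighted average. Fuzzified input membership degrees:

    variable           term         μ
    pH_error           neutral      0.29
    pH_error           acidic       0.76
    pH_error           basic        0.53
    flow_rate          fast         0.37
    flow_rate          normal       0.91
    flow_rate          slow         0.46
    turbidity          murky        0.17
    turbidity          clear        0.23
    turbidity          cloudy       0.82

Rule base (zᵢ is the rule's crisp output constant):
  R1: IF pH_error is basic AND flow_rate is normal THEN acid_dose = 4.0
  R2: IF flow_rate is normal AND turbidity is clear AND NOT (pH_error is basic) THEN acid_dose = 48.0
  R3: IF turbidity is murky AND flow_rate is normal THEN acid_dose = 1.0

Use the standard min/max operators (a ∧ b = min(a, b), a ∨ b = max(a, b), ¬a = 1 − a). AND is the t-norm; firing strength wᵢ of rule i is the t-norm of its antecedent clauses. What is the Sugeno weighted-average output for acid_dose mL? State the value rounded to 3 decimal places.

R1 (z=4.0): basic=0.53, normal=0.91; AND[min(a, b)] → w = 0.53
R2 (z=48.0): normal=0.91, clear=0.23, ¬basic=1−0.53=0.47; AND[min(a, b)] → w = 0.23
R3 (z=1.0): murky=0.17, normal=0.91; AND[min(a, b)] → w = 0.17
Weighted average = (0.53·4.0 + 0.23·48.0 + 0.17·1.0) / (0.53 + 0.23 + 0.17)
  = 13.3300 / 0.9300 = 14.333

14.333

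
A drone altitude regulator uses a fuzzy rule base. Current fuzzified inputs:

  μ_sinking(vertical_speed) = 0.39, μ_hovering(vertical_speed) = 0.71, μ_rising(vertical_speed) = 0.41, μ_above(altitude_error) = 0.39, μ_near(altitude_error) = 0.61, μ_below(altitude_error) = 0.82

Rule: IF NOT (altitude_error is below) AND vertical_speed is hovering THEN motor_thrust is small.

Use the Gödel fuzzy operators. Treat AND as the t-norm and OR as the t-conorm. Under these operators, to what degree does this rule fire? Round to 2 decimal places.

firing strength: ¬below=1−0.82=0.18, hovering=0.71; AND[min(a, b)] → w = 0.18

0.18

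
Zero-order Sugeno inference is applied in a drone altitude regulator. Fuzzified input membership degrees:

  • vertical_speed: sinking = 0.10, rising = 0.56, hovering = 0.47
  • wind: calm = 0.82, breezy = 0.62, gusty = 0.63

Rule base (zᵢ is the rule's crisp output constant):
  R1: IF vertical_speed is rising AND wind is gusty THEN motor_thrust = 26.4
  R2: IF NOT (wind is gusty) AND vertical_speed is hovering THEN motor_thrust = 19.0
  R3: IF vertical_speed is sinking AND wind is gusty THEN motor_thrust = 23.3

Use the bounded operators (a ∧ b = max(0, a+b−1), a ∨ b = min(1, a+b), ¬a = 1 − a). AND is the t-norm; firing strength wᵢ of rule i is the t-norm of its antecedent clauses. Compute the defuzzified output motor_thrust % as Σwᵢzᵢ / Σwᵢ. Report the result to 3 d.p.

26.400

R1 (z=26.4): rising=0.56, gusty=0.63; AND[max(0, a+b−1)] → w = 0.19
R2 (z=19.0): ¬gusty=1−0.63=0.37, hovering=0.47; AND[max(0, a+b−1)] → w = 0.00
R3 (z=23.3): sinking=0.10, gusty=0.63; AND[max(0, a+b−1)] → w = 0.00
Weighted average = (0.19·26.4 + 0.00·19.0 + 0.00·23.3) / (0.19 + 0.00 + 0.00)
  = 5.0160 / 0.1900 = 26.400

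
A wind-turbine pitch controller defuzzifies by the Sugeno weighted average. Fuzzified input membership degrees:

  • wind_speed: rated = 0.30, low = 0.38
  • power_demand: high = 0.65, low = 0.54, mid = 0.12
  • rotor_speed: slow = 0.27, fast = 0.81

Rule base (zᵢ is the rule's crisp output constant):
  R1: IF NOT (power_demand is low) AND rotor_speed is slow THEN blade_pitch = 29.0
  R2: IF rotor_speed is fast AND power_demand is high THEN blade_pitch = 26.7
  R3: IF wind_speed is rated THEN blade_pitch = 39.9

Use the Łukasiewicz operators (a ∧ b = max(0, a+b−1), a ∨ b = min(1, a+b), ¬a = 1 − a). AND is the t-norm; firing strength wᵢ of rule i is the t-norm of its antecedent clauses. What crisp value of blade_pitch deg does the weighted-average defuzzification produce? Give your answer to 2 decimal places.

R1 (z=29.0): ¬low=1−0.54=0.46, slow=0.27; AND[max(0, a+b−1)] → w = 0.00
R2 (z=26.7): fast=0.81, high=0.65; AND[max(0, a+b−1)] → w = 0.46
R3 (z=39.9): rated=0.30 → w = 0.30
Weighted average = (0.00·29.0 + 0.46·26.7 + 0.30·39.9) / (0.00 + 0.46 + 0.30)
  = 24.2520 / 0.7600 = 31.91

31.91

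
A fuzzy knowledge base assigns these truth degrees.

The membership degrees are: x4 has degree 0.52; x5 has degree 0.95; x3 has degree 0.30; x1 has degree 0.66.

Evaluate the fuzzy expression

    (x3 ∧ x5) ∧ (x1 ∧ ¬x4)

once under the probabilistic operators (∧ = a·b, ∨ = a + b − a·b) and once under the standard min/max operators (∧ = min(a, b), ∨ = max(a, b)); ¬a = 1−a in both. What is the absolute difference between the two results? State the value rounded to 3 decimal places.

0.210

Under probabilistic:
  x3 ∧ x5 = a·b on (0.3000, 0.9500) = 0.2850
  ¬x4 = 1 − 0.5200 = 0.4800
  x1 ∧ ¬x4 = a·b on (0.6600, 0.4800) = 0.3168
  (x3 ∧ x5) ∧ (x1 ∧ ¬x4) = a·b on (0.2850, 0.3168) = 0.0903
  → value = 0.0903
Under standard min/max:
  x3 ∧ x5 = min(a, b) on (0.30, 0.95) = 0.30
  ¬x4 = 1 − 0.52 = 0.48
  x1 ∧ ¬x4 = min(a, b) on (0.66, 0.48) = 0.48
  (x3 ∧ x5) ∧ (x1 ∧ ¬x4) = min(a, b) on (0.30, 0.48) = 0.30
  → value = 0.3000
|0.0903 − 0.3000| = 0.210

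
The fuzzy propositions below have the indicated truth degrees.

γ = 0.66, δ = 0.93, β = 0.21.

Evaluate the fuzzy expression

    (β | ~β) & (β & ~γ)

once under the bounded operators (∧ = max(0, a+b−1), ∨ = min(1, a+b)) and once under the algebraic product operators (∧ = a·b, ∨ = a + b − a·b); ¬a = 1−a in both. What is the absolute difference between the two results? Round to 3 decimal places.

0.060

Under bounded:
  ~β = 1 − 0.21 = 0.79
  β | ~β = min(1, a+b) on (0.21, 0.79) = 1.00
  ~γ = 1 − 0.66 = 0.34
  β & ~γ = max(0, a+b−1) on (0.21, 0.34) = 0.00
  (β | ~β) & (β & ~γ) = max(0, a+b−1) on (1.00, 0.00) = 0.00
  → value = 0.0000
Under algebraic product:
  ~β = 1 − 0.2100 = 0.7900
  β | ~β = a + b − a·b on (0.2100, 0.7900) = 0.8341
  ~γ = 1 − 0.6600 = 0.3400
  β & ~γ = a·b on (0.2100, 0.3400) = 0.0714
  (β | ~β) & (β & ~γ) = a·b on (0.8341, 0.0714) = 0.0596
  → value = 0.0596
|0.0000 − 0.0596| = 0.060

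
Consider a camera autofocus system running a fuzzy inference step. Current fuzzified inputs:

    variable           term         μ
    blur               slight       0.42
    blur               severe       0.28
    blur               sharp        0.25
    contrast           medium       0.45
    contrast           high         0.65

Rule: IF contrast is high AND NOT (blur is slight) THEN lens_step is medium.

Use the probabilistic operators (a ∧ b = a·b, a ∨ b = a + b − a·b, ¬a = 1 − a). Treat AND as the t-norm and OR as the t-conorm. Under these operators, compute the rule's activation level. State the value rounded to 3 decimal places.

firing strength: high=0.65, ¬slight=1−0.42=0.58; AND[a·b] → w = 0.3770

0.377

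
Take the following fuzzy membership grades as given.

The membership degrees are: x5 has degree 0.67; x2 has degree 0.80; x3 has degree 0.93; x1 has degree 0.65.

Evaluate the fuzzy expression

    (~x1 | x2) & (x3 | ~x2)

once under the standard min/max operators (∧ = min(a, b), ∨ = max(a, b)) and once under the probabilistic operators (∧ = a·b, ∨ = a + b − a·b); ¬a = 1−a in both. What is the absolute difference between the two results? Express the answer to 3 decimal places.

Under standard min/max:
  ~x1 = 1 − 0.65 = 0.35
  ~x1 | x2 = max(a, b) on (0.35, 0.80) = 0.80
  ~x2 = 1 − 0.80 = 0.20
  x3 | ~x2 = max(a, b) on (0.93, 0.20) = 0.93
  (~x1 | x2) & (x3 | ~x2) = min(a, b) on (0.80, 0.93) = 0.80
  → value = 0.8000
Under probabilistic:
  ~x1 = 1 − 0.6500 = 0.3500
  ~x1 | x2 = a + b − a·b on (0.3500, 0.8000) = 0.8700
  ~x2 = 1 − 0.8000 = 0.2000
  x3 | ~x2 = a + b − a·b on (0.9300, 0.2000) = 0.9440
  (~x1 | x2) & (x3 | ~x2) = a·b on (0.8700, 0.9440) = 0.8213
  → value = 0.8213
|0.8000 − 0.8213| = 0.021

0.021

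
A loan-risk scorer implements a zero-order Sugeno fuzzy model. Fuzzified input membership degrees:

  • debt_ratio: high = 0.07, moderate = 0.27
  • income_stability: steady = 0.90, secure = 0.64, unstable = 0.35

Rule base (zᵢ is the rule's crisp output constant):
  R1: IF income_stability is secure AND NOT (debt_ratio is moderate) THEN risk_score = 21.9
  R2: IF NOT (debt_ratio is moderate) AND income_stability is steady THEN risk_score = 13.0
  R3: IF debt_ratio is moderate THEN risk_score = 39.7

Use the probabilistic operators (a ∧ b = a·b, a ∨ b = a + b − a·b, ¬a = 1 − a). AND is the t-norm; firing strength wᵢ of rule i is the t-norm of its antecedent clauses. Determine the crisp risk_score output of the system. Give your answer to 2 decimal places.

R1 (z=21.9): secure=0.64, ¬moderate=1−0.27=0.73; AND[a·b] → w = 0.4672
R2 (z=13.0): ¬moderate=1−0.27=0.73, steady=0.90; AND[a·b] → w = 0.6570
R3 (z=39.7): moderate=0.27 → w = 0.2700
Weighted average = (0.4672·21.9 + 0.6570·13.0 + 0.2700·39.7) / (0.4672 + 0.6570 + 0.2700)
  = 29.4917 / 1.3942 = 21.15

21.15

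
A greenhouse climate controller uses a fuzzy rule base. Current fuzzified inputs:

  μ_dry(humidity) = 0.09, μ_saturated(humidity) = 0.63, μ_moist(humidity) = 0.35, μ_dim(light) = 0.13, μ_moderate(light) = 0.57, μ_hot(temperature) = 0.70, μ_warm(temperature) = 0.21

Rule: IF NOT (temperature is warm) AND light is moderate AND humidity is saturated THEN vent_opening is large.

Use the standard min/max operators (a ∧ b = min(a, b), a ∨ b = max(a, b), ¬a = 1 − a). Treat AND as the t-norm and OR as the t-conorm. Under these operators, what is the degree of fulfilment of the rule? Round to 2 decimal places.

firing strength: ¬warm=1−0.21=0.79, moderate=0.57, saturated=0.63; AND[min(a, b)] → w = 0.57

0.57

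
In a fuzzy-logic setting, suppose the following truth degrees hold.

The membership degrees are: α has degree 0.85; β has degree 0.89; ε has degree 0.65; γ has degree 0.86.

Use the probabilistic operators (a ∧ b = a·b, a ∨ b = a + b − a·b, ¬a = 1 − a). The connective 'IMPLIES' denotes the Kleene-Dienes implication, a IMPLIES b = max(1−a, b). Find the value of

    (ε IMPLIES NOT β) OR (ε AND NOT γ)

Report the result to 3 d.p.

NOT β = 1 − 0.8900 = 0.1100
ε IMPLIES NOT β  [Kleene-Dienes: max(1−a, b)] with a=0.6500, b=0.1100 → 0.3500
NOT γ = 1 − 0.8600 = 0.1400
ε AND NOT γ = a·b on (0.6500, 0.1400) = 0.0910
(ε IMPLIES NOT β) OR (ε AND NOT γ) = a + b − a·b on (0.3500, 0.0910) = 0.4092

0.409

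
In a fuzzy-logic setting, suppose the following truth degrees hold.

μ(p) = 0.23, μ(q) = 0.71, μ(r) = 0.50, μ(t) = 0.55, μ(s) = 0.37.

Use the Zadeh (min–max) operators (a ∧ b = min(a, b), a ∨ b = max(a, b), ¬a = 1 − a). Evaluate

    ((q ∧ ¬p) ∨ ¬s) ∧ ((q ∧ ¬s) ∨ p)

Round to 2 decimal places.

¬p = 1 − 0.23 = 0.77
q ∧ ¬p = min(a, b) on (0.71, 0.77) = 0.71
¬s = 1 − 0.37 = 0.63
(q ∧ ¬p) ∨ ¬s = max(a, b) on (0.71, 0.63) = 0.71
¬s = 1 − 0.37 = 0.63
q ∧ ¬s = min(a, b) on (0.71, 0.63) = 0.63
(q ∧ ¬s) ∨ p = max(a, b) on (0.63, 0.23) = 0.63
((q ∧ ¬p) ∨ ¬s) ∧ ((q ∧ ¬s) ∨ p) = min(a, b) on (0.71, 0.63) = 0.63

0.63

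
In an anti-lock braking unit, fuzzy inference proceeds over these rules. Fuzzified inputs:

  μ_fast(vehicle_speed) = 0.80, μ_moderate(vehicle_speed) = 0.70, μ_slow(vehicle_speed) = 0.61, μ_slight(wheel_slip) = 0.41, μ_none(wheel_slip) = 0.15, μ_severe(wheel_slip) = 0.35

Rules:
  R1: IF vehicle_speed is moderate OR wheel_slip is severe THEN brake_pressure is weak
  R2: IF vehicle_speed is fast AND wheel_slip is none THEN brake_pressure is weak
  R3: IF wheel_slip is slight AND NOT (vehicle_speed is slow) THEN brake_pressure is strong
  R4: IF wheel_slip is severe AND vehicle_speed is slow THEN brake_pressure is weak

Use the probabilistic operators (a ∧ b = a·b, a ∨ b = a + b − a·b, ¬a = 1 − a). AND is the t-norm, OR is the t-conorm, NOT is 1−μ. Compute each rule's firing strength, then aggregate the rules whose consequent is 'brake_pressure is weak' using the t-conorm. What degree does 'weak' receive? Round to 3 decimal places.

R1: moderate=0.70, severe=0.35; OR[a + b − a·b] → w = 0.8050
R2: fast=0.80, none=0.15; AND[a·b] → w = 0.1200
R3: slight=0.41, ¬slow=1−0.61=0.39; AND[a·b] → w = 0.1599
R4: severe=0.35, slow=0.61; AND[a·b] → w = 0.2135
Rules with consequent 'weak': {R1, R2, R4} → strengths 0.8050, 0.1200, 0.2135
Aggregate via t-conorm [a + b − a·b]: 0.8650

0.865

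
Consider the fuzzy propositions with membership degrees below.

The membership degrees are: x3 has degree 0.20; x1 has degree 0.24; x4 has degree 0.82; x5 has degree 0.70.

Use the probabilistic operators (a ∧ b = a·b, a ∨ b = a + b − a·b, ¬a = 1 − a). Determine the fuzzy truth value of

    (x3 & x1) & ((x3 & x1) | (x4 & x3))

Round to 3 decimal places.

0.010

x3 & x1 = a·b on (0.2000, 0.2400) = 0.0480
x3 & x1 = a·b on (0.2000, 0.2400) = 0.0480
x4 & x3 = a·b on (0.8200, 0.2000) = 0.1640
(x3 & x1) | (x4 & x3) = a + b − a·b on (0.0480, 0.1640) = 0.2041
(x3 & x1) & ((x3 & x1) | (x4 & x3)) = a·b on (0.0480, 0.2041) = 0.0098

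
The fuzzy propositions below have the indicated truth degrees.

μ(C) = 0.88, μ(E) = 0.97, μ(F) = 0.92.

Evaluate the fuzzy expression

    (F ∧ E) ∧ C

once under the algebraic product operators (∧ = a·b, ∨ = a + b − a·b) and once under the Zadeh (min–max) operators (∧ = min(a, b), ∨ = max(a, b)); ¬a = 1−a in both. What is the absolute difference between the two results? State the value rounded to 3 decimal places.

0.095

Under algebraic product:
  F ∧ E = a·b on (0.9200, 0.9700) = 0.8924
  (F ∧ E) ∧ C = a·b on (0.8924, 0.8800) = 0.7853
  → value = 0.7853
Under Zadeh (min–max):
  F ∧ E = min(a, b) on (0.92, 0.97) = 0.92
  (F ∧ E) ∧ C = min(a, b) on (0.92, 0.88) = 0.88
  → value = 0.8800
|0.7853 − 0.8800| = 0.095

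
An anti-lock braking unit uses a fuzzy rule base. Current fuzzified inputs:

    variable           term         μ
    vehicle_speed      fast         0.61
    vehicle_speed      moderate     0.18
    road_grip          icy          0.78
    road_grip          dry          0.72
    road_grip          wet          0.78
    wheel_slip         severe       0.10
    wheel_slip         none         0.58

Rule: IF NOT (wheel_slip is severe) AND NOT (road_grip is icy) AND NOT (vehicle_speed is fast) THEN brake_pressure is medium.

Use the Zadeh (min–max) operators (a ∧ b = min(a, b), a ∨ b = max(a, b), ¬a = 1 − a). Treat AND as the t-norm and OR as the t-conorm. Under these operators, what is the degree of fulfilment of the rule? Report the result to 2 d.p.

firing strength: ¬severe=1−0.10=0.90, ¬icy=1−0.78=0.22, ¬fast=1−0.61=0.39; AND[min(a, b)] → w = 0.22

0.22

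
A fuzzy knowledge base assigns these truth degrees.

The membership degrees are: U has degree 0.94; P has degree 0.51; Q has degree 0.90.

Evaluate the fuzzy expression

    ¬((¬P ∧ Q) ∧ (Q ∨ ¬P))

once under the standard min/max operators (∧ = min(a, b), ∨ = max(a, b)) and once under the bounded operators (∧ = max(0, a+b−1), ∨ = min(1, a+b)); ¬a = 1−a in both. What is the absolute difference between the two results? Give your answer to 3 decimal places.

0.100

Under standard min/max:
  ¬P = 1 − 0.51 = 0.49
  ¬P ∧ Q = min(a, b) on (0.49, 0.90) = 0.49
  ¬P = 1 − 0.51 = 0.49
  Q ∨ ¬P = max(a, b) on (0.90, 0.49) = 0.90
  (¬P ∧ Q) ∧ (Q ∨ ¬P) = min(a, b) on (0.49, 0.90) = 0.49
  ¬((¬P ∧ Q) ∧ (Q ∨ ¬P)) = 1 − 0.49 = 0.51
  → value = 0.5100
Under bounded:
  ¬P = 1 − 0.51 = 0.49
  ¬P ∧ Q = max(0, a+b−1) on (0.49, 0.90) = 0.39
  ¬P = 1 − 0.51 = 0.49
  Q ∨ ¬P = min(1, a+b) on (0.90, 0.49) = 1.00
  (¬P ∧ Q) ∧ (Q ∨ ¬P) = max(0, a+b−1) on (0.39, 1.00) = 0.39
  ¬((¬P ∧ Q) ∧ (Q ∨ ¬P)) = 1 − 0.39 = 0.61
  → value = 0.6100
|0.5100 − 0.6100| = 0.100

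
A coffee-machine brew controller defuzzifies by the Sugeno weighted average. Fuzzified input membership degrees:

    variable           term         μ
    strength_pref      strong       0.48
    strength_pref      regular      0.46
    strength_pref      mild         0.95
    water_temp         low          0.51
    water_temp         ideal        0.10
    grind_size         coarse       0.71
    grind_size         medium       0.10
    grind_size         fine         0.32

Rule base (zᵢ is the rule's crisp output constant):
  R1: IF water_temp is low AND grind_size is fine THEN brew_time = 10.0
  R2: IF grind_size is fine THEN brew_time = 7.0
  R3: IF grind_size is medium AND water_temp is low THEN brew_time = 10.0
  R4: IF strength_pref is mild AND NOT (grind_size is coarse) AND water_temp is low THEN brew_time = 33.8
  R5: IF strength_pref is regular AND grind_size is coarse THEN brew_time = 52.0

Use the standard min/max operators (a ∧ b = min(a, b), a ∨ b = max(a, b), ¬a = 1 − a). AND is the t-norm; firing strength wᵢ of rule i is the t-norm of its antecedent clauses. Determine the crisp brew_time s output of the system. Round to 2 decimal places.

R1 (z=10.0): low=0.51, fine=0.32; AND[min(a, b)] → w = 0.32
R2 (z=7.0): fine=0.32 → w = 0.32
R3 (z=10.0): medium=0.10, low=0.51; AND[min(a, b)] → w = 0.10
R4 (z=33.8): mild=0.95, ¬coarse=1−0.71=0.29, low=0.51; AND[min(a, b)] → w = 0.29
R5 (z=52.0): regular=0.46, coarse=0.71; AND[min(a, b)] → w = 0.46
Weighted average = (0.32·10.0 + 0.32·7.0 + 0.10·10.0 + 0.29·33.8 + 0.46·52.0) / (0.32 + 0.32 + 0.10 + 0.29 + 0.46)
  = 40.1620 / 1.4900 = 26.95

26.95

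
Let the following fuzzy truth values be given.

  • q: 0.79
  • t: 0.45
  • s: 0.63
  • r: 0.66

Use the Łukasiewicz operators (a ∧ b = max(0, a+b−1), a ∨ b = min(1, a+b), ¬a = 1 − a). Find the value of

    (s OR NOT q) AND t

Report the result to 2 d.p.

NOT q = 1 − 0.79 = 0.21
s OR NOT q = min(1, a+b) on (0.63, 0.21) = 0.84
(s OR NOT q) AND t = max(0, a+b−1) on (0.84, 0.45) = 0.29

0.29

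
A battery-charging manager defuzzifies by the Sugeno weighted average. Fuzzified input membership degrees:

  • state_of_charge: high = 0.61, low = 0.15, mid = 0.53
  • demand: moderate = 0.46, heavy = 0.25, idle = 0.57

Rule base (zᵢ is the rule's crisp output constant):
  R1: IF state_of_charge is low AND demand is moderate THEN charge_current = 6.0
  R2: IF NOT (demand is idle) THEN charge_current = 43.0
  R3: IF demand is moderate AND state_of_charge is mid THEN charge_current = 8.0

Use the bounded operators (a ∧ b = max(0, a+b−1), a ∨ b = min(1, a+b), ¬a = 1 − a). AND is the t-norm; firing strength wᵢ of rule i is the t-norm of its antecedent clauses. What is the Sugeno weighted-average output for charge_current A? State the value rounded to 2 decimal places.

R1 (z=6.0): low=0.15, moderate=0.46; AND[max(0, a+b−1)] → w = 0.00
R2 (z=43.0): ¬idle=1−0.57=0.43 → w = 0.43
R3 (z=8.0): moderate=0.46, mid=0.53; AND[max(0, a+b−1)] → w = 0.00
Weighted average = (0.00·6.0 + 0.43·43.0 + 0.00·8.0) / (0.00 + 0.43 + 0.00)
  = 18.4900 / 0.4300 = 43.00

43.00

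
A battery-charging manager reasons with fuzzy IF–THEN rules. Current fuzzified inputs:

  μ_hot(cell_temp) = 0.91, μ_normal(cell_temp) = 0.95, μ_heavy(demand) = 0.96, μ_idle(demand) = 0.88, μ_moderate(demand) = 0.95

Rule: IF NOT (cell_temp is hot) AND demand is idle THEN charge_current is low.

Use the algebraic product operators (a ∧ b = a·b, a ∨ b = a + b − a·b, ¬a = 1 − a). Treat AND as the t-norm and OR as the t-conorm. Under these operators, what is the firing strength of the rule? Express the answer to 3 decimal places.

0.079

firing strength: ¬hot=1−0.91=0.09, idle=0.88; AND[a·b] → w = 0.0792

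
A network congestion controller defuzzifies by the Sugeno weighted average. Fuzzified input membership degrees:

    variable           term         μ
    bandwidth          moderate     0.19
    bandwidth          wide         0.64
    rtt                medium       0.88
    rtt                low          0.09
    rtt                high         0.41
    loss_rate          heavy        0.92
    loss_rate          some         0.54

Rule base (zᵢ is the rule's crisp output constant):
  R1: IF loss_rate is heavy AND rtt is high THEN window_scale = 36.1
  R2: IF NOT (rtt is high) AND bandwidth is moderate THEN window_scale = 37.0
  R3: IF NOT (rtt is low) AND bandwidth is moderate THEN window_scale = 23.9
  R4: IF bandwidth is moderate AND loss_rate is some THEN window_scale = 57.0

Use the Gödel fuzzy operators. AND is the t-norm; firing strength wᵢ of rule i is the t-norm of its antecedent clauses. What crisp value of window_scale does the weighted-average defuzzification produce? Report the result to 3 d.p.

37.961

R1 (z=36.1): heavy=0.92, high=0.41; AND[min(a, b)] → w = 0.41
R2 (z=37.0): ¬high=1−0.41=0.59, moderate=0.19; AND[min(a, b)] → w = 0.19
R3 (z=23.9): ¬low=1−0.09=0.91, moderate=0.19; AND[min(a, b)] → w = 0.19
R4 (z=57.0): moderate=0.19, some=0.54; AND[min(a, b)] → w = 0.19
Weighted average = (0.41·36.1 + 0.19·37.0 + 0.19·23.9 + 0.19·57.0) / (0.41 + 0.19 + 0.19 + 0.19)
  = 37.2020 / 0.9800 = 37.961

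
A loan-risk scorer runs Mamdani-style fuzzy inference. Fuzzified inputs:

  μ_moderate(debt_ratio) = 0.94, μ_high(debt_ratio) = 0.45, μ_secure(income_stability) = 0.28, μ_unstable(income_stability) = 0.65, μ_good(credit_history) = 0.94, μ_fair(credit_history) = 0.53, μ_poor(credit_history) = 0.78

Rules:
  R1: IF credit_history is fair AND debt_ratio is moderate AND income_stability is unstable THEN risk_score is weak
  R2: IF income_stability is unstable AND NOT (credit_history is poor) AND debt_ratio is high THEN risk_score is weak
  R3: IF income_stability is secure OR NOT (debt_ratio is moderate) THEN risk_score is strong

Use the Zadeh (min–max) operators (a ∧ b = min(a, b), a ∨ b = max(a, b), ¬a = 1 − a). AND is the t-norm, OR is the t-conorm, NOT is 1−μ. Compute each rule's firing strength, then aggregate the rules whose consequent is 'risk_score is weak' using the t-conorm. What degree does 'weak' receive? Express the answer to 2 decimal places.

R1: fair=0.53, moderate=0.94, unstable=0.65; AND[min(a, b)] → w = 0.53
R2: unstable=0.65, ¬poor=1−0.78=0.22, high=0.45; AND[min(a, b)] → w = 0.22
R3: secure=0.28, ¬moderate=1−0.94=0.06; OR[max(a, b)] → w = 0.28
Rules with consequent 'weak': {R1, R2} → strengths 0.53, 0.22
Aggregate via t-conorm [max(a, b)]: 0.53

0.53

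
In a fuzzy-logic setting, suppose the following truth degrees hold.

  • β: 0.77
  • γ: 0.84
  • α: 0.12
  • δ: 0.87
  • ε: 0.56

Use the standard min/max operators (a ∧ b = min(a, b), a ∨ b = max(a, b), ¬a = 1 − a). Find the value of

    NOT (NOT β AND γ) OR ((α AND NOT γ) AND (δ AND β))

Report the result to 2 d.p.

NOT β = 1 − 0.77 = 0.23
NOT β AND γ = min(a, b) on (0.23, 0.84) = 0.23
NOT (NOT β AND γ) = 1 − 0.23 = 0.77
NOT γ = 1 − 0.84 = 0.16
α AND NOT γ = min(a, b) on (0.12, 0.16) = 0.12
δ AND β = min(a, b) on (0.87, 0.77) = 0.77
(α AND NOT γ) AND (δ AND β) = min(a, b) on (0.12, 0.77) = 0.12
NOT (NOT β AND γ) OR ((α AND NOT γ) AND (δ AND β)) = max(a, b) on (0.77, 0.12) = 0.77

0.77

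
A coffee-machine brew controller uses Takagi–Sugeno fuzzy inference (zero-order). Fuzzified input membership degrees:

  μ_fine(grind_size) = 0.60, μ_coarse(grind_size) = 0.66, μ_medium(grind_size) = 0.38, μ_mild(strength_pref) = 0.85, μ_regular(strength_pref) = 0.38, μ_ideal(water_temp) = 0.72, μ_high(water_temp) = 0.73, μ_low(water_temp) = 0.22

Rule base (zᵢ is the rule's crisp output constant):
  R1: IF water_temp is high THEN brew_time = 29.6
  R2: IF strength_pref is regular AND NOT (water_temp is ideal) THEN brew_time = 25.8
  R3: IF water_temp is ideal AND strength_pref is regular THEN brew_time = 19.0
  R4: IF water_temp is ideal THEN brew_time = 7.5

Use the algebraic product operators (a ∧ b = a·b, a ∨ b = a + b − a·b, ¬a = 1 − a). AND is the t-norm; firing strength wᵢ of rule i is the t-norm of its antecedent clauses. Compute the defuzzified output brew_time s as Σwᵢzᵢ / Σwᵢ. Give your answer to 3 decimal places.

R1 (z=29.6): high=0.73 → w = 0.7300
R2 (z=25.8): regular=0.38, ¬ideal=1−0.72=0.28; AND[a·b] → w = 0.1064
R3 (z=19.0): ideal=0.72, regular=0.38; AND[a·b] → w = 0.2736
R4 (z=7.5): ideal=0.72 → w = 0.7200
Weighted average = (0.7300·29.6 + 0.1064·25.8 + 0.2736·19.0 + 0.7200·7.5) / (0.7300 + 0.1064 + 0.2736 + 0.7200)
  = 34.9515 / 1.8300 = 19.099

19.099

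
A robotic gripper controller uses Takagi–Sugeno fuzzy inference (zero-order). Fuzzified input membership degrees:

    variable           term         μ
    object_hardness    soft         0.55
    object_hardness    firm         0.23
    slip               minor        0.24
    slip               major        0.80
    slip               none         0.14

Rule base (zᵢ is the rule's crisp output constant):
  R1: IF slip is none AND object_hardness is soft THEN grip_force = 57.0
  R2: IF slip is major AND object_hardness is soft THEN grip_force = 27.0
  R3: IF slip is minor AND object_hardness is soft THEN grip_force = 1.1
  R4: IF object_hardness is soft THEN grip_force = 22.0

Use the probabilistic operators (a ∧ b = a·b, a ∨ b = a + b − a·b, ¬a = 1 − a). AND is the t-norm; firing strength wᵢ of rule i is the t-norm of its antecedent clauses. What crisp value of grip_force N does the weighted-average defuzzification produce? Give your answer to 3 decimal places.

23.782

R1 (z=57.0): none=0.14, soft=0.55; AND[a·b] → w = 0.0770
R2 (z=27.0): major=0.80, soft=0.55; AND[a·b] → w = 0.4400
R3 (z=1.1): minor=0.24, soft=0.55; AND[a·b] → w = 0.1320
R4 (z=22.0): soft=0.55 → w = 0.5500
Weighted average = (0.0770·57.0 + 0.4400·27.0 + 0.1320·1.1 + 0.5500·22.0) / (0.0770 + 0.4400 + 0.1320 + 0.5500)
  = 28.5142 / 1.1990 = 23.782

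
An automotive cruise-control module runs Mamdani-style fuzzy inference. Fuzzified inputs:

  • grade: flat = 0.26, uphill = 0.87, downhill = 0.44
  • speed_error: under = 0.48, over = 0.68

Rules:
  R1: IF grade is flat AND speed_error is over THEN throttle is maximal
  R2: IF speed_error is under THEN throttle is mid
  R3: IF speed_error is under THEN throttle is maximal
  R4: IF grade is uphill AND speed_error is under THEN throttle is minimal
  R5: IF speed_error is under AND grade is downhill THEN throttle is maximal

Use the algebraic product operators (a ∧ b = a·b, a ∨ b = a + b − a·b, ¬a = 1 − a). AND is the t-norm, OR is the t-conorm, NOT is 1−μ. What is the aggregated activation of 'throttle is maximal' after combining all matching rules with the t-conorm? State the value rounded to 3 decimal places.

0.662

R1: flat=0.26, over=0.68; AND[a·b] → w = 0.1768
R2: under=0.48 → w = 0.4800
R3: under=0.48 → w = 0.4800
R4: uphill=0.87, under=0.48; AND[a·b] → w = 0.4176
R5: under=0.48, downhill=0.44; AND[a·b] → w = 0.2112
Rules with consequent 'maximal': {R1, R3, R5} → strengths 0.1768, 0.4800, 0.2112
Aggregate via t-conorm [a + b − a·b]: 0.6623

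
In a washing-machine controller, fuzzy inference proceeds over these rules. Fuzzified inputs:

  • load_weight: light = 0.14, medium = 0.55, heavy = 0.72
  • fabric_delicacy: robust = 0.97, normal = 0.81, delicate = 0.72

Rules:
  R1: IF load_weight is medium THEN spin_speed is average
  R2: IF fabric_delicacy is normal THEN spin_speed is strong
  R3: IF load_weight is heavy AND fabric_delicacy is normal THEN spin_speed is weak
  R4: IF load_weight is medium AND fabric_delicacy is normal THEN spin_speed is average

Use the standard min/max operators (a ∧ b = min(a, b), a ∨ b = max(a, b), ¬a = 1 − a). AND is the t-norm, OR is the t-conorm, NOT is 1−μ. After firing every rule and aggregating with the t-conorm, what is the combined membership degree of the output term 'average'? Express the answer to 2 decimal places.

0.55

R1: medium=0.55 → w = 0.55
R2: normal=0.81 → w = 0.81
R3: heavy=0.72, normal=0.81; AND[min(a, b)] → w = 0.72
R4: medium=0.55, normal=0.81; AND[min(a, b)] → w = 0.55
Rules with consequent 'average': {R1, R4} → strengths 0.55, 0.55
Aggregate via t-conorm [max(a, b)]: 0.55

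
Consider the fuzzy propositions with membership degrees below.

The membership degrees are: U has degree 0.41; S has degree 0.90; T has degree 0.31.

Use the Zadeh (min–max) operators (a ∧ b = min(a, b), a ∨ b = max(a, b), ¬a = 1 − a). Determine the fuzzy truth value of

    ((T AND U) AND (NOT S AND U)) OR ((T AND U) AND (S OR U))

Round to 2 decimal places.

0.31

T AND U = min(a, b) on (0.31, 0.41) = 0.31
NOT S = 1 − 0.90 = 0.10
NOT S AND U = min(a, b) on (0.10, 0.41) = 0.10
(T AND U) AND (NOT S AND U) = min(a, b) on (0.31, 0.10) = 0.10
T AND U = min(a, b) on (0.31, 0.41) = 0.31
S OR U = max(a, b) on (0.90, 0.41) = 0.90
(T AND U) AND (S OR U) = min(a, b) on (0.31, 0.90) = 0.31
((T AND U) AND (NOT S AND U)) OR ((T AND U) AND (S OR U)) = max(a, b) on (0.10, 0.31) = 0.31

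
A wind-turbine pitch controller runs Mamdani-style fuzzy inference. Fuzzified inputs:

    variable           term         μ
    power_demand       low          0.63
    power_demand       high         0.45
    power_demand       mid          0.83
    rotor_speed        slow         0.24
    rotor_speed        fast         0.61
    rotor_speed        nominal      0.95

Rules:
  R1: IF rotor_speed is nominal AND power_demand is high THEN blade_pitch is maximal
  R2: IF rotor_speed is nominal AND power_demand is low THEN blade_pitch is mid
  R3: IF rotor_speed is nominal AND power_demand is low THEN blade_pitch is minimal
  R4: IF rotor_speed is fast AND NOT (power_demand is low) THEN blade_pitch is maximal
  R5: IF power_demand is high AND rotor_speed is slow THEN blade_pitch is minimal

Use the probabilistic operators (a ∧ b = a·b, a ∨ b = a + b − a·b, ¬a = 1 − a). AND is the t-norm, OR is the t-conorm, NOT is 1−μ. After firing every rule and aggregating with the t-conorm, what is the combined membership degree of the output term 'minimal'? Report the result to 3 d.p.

R1: nominal=0.95, high=0.45; AND[a·b] → w = 0.4275
R2: nominal=0.95, low=0.63; AND[a·b] → w = 0.5985
R3: nominal=0.95, low=0.63; AND[a·b] → w = 0.5985
R4: fast=0.61, ¬low=1−0.63=0.37; AND[a·b] → w = 0.2257
R5: high=0.45, slow=0.24; AND[a·b] → w = 0.1080
Rules with consequent 'minimal': {R3, R5} → strengths 0.5985, 0.1080
Aggregate via t-conorm [a + b − a·b]: 0.6419

0.642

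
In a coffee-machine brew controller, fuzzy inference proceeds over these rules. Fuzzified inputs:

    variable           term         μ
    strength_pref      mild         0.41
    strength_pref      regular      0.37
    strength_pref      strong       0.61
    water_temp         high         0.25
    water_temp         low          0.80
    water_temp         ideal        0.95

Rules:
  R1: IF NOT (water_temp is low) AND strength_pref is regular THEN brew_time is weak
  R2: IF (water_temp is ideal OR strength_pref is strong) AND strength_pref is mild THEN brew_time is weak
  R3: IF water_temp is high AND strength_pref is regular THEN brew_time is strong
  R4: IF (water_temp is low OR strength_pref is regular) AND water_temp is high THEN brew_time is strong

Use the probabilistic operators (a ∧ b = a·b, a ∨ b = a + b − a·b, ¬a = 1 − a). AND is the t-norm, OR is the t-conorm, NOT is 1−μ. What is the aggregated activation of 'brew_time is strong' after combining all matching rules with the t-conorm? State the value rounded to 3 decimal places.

R1: ¬low=1−0.80=0.20, regular=0.37; AND[a·b] → w = 0.0740
R2: (ideal=0.95 OR strong=0.61) = 0.9805; AND[a·b] with mild=0.41 → w = 0.4020
R3: high=0.25, regular=0.37; AND[a·b] → w = 0.0925
R4: (low=0.80 OR regular=0.37) = 0.8740; AND[a·b] with high=0.25 → w = 0.2185
Rules with consequent 'strong': {R3, R4} → strengths 0.0925, 0.2185
Aggregate via t-conorm [a + b − a·b]: 0.2908

0.291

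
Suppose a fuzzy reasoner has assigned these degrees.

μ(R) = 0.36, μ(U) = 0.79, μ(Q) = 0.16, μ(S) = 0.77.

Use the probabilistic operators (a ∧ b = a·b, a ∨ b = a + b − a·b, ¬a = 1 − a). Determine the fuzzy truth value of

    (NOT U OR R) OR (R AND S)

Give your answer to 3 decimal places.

NOT U = 1 − 0.7900 = 0.2100
NOT U OR R = a + b − a·b on (0.2100, 0.3600) = 0.4944
R AND S = a·b on (0.3600, 0.7700) = 0.2772
(NOT U OR R) OR (R AND S) = a + b − a·b on (0.4944, 0.2772) = 0.6346

0.635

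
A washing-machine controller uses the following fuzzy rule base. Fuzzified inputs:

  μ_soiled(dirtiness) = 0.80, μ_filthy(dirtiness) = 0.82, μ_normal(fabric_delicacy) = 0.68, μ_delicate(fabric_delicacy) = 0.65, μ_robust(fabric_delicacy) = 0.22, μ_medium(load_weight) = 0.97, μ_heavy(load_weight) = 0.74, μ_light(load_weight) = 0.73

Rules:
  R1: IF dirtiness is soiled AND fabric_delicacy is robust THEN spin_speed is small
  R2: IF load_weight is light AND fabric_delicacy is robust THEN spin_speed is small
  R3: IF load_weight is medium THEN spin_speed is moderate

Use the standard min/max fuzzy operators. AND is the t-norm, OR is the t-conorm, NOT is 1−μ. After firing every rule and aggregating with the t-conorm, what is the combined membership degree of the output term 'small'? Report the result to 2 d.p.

R1: soiled=0.80, robust=0.22; AND[min(a, b)] → w = 0.22
R2: light=0.73, robust=0.22; AND[min(a, b)] → w = 0.22
R3: medium=0.97 → w = 0.97
Rules with consequent 'small': {R1, R2} → strengths 0.22, 0.22
Aggregate via t-conorm [max(a, b)]: 0.22

0.22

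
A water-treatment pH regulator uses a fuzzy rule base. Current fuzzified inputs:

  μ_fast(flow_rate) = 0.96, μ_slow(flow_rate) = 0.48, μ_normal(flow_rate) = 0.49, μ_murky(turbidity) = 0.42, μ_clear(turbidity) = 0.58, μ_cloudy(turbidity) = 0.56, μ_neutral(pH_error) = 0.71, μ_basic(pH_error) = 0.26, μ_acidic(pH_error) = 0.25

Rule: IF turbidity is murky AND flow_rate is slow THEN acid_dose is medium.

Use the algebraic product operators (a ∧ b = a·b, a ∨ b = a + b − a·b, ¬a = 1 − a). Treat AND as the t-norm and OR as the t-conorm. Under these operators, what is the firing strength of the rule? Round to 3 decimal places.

firing strength: murky=0.42, slow=0.48; AND[a·b] → w = 0.2016

0.202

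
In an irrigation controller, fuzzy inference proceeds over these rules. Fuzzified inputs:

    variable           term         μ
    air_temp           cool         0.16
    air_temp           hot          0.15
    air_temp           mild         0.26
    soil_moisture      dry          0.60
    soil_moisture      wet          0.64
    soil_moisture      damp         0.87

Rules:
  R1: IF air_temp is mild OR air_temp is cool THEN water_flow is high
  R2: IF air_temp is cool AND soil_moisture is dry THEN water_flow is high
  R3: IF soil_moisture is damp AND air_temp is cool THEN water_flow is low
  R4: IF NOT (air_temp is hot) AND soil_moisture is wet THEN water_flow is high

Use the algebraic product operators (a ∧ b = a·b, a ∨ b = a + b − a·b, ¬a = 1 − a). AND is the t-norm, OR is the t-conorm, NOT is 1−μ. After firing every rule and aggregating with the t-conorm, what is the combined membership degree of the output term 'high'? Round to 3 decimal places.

0.744

R1: mild=0.26, cool=0.16; OR[a + b − a·b] → w = 0.3784
R2: cool=0.16, dry=0.60; AND[a·b] → w = 0.0960
R3: damp=0.87, cool=0.16; AND[a·b] → w = 0.1392
R4: ¬hot=1−0.15=0.85, wet=0.64; AND[a·b] → w = 0.5440
Rules with consequent 'high': {R1, R2, R4} → strengths 0.3784, 0.0960, 0.5440
Aggregate via t-conorm [a + b − a·b]: 0.7438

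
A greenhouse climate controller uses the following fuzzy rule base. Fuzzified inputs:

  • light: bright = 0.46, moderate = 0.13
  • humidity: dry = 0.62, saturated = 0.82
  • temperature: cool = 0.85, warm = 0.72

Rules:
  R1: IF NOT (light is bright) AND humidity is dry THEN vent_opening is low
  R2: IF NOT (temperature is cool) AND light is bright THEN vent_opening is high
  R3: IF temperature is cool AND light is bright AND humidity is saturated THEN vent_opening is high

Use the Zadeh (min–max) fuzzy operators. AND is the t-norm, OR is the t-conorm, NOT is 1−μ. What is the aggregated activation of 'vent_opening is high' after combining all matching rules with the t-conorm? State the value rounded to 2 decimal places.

R1: ¬bright=1−0.46=0.54, dry=0.62; AND[min(a, b)] → w = 0.54
R2: ¬cool=1−0.85=0.15, bright=0.46; AND[min(a, b)] → w = 0.15
R3: cool=0.85, bright=0.46, saturated=0.82; AND[min(a, b)] → w = 0.46
Rules with consequent 'high': {R2, R3} → strengths 0.15, 0.46
Aggregate via t-conorm [max(a, b)]: 0.46

0.46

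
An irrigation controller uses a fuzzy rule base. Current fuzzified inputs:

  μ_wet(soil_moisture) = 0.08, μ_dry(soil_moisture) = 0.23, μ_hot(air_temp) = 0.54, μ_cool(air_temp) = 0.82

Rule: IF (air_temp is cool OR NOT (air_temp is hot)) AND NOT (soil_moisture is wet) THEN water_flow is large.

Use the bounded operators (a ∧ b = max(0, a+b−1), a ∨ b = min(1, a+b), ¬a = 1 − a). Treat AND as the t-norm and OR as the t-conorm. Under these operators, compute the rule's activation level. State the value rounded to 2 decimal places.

firing strength: (cool=0.82 OR ¬hot=1−0.54=0.46) = 1.00; AND[max(0, a+b−1)] with ¬wet=1−0.08=0.92 → w = 0.92

0.92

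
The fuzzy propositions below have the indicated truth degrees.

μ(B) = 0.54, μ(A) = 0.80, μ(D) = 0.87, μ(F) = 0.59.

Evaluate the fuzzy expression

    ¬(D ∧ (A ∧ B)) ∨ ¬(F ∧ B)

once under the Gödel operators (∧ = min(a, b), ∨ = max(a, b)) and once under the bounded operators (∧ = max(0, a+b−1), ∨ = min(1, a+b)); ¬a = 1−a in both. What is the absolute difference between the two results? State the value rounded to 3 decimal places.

Under Gödel:
  A ∧ B = min(a, b) on (0.80, 0.54) = 0.54
  D ∧ (A ∧ B) = min(a, b) on (0.87, 0.54) = 0.54
  ¬(D ∧ (A ∧ B)) = 1 − 0.54 = 0.46
  F ∧ B = min(a, b) on (0.59, 0.54) = 0.54
  ¬(F ∧ B) = 1 − 0.54 = 0.46
  ¬(D ∧ (A ∧ B)) ∨ ¬(F ∧ B) = max(a, b) on (0.46, 0.46) = 0.46
  → value = 0.4600
Under bounded:
  A ∧ B = max(0, a+b−1) on (0.80, 0.54) = 0.34
  D ∧ (A ∧ B) = max(0, a+b−1) on (0.87, 0.34) = 0.21
  ¬(D ∧ (A ∧ B)) = 1 − 0.21 = 0.79
  F ∧ B = max(0, a+b−1) on (0.59, 0.54) = 0.13
  ¬(F ∧ B) = 1 − 0.13 = 0.87
  ¬(D ∧ (A ∧ B)) ∨ ¬(F ∧ B) = min(1, a+b) on (0.79, 0.87) = 1.00
  → value = 1.0000
|0.4600 − 1.0000| = 0.540

0.540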